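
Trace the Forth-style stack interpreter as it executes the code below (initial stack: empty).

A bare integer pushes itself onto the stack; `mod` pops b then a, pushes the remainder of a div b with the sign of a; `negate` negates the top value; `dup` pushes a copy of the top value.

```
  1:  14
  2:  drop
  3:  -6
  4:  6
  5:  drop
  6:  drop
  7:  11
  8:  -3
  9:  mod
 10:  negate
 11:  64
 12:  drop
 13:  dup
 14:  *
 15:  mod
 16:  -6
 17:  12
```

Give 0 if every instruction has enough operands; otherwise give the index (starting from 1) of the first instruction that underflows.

14     → 14
drop   → (empty)
-6     → -6
6      → -6 6
drop   → -6
drop   → (empty)
11     → 11
-3     → 11 -3
mod    → 2
negate → -2
64     → -2 64
drop   → -2
dup    → -2 -2
*      → 4
mod  — needs 2 operands, stack has 1 → underflow

15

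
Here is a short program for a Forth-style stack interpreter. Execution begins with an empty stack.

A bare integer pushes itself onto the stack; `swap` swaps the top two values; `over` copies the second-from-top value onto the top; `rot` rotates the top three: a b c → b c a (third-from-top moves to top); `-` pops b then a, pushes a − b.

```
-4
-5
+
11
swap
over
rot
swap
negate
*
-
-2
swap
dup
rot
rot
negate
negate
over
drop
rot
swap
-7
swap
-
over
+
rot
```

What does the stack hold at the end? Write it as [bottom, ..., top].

[112, -7, -2]

-4      [-4]
-5      [-4, -5]
+       [-9]
11      [-9, 11]
swap    [11, -9]
over    [11, -9, 11]
rot     [-9, 11, 11]
swap    [-9, 11, 11]
negate  [-9, 11, -11]
*       [-9, -121]
-       [112]
-2      [112, -2]
swap    [-2, 112]
dup     [-2, 112, 112]
rot     [112, 112, -2]
rot     [112, -2, 112]
negate  [112, -2, -112]
negate  [112, -2, 112]
over    [112, -2, 112, -2]
drop    [112, -2, 112]
rot     [-2, 112, 112]
swap    [-2, 112, 112]
-7      [-2, 112, 112, -7]
swap    [-2, 112, -7, 112]
-       [-2, 112, -119]
over    [-2, 112, -119, 112]
+       [-2, 112, -7]
rot     [112, -7, -2]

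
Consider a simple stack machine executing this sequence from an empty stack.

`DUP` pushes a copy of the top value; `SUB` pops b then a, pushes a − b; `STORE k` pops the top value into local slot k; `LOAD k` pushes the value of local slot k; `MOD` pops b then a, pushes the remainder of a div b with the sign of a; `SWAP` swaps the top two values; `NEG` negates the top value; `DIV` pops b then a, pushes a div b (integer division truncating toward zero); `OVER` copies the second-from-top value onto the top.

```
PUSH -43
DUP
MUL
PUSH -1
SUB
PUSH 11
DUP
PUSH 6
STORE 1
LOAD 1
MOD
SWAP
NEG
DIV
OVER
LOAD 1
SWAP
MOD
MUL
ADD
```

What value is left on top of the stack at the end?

1850

PUSH -43 -> [-43]
DUP      -> [-43, -43]
MUL      -> [1849]
PUSH -1  -> [1849, -1]
SUB      -> [1850]
PUSH 11  -> [1850, 11]
DUP      -> [1850, 11, 11]
PUSH 6   -> [1850, 11, 11, 6]
STORE 1  -> [1850, 11, 11]
LOAD 1   -> [1850, 11, 11, 6]
MOD      -> [1850, 11, 5]
SWAP     -> [1850, 5, 11]
NEG      -> [1850, 5, -11]
DIV      -> [1850, 0]
OVER     -> [1850, 0, 1850]
LOAD 1   -> [1850, 0, 1850, 6]
SWAP     -> [1850, 0, 6, 1850]
MOD      -> [1850, 0, 6]
MUL      -> [1850, 0]
ADD      -> [1850]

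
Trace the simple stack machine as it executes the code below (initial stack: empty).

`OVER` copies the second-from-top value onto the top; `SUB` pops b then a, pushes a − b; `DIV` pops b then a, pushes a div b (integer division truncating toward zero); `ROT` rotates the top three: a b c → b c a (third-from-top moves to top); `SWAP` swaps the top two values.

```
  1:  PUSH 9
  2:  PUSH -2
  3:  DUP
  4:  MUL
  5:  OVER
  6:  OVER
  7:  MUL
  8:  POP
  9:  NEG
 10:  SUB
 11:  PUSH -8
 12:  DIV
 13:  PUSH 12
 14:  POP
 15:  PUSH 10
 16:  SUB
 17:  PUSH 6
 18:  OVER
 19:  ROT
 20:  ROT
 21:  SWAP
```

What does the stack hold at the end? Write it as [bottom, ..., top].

[-11, 6, -11]

PUSH 9   [9]
PUSH -2  [9, -2]
DUP      [9, -2, -2]
MUL      [9, 4]
OVER     [9, 4, 9]
OVER     [9, 4, 9, 4]
MUL      [9, 4, 36]
POP      [9, 4]
NEG      [9, -4]
SUB      [13]
PUSH -8  [13, -8]
DIV      [-1]
PUSH 12  [-1, 12]
POP      [-1]
PUSH 10  [-1, 10]
SUB      [-11]
PUSH 6   [-11, 6]
OVER     [-11, 6, -11]
ROT      [6, -11, -11]
ROT      [-11, -11, 6]
SWAP     [-11, 6, -11]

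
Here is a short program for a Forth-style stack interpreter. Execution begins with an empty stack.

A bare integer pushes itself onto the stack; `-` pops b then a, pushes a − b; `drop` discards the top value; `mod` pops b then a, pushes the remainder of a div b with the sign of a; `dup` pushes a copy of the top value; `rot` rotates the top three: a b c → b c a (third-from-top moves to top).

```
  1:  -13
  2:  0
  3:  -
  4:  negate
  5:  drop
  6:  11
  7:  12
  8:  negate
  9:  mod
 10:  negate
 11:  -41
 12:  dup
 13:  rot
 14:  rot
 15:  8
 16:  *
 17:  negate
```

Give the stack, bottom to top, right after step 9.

[11]

-13    -> -13
0      -> -13 0
-      -> -13
negate -> 13
drop   -> (empty)
11     -> 11
12     -> 11 12
negate -> 11 -12
mod    -> 11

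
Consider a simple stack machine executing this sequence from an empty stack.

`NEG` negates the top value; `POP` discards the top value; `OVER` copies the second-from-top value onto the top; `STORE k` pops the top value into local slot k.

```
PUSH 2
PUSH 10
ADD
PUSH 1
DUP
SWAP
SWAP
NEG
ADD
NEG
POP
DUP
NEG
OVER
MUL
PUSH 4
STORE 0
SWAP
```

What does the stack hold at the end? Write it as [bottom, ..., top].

PUSH 2  -> [2]
PUSH 10 -> [2, 10]
ADD     -> [12]
PUSH 1  -> [12, 1]
DUP     -> [12, 1, 1]
SWAP    -> [12, 1, 1]
SWAP    -> [12, 1, 1]
NEG     -> [12, 1, -1]
ADD     -> [12, 0]
NEG     -> [12, 0]
POP     -> [12]
DUP     -> [12, 12]
NEG     -> [12, -12]
OVER    -> [12, -12, 12]
MUL     -> [12, -144]
PUSH 4  -> [12, -144, 4]
STORE 0 -> [12, -144]
SWAP    -> [-144, 12]

[-144, 12]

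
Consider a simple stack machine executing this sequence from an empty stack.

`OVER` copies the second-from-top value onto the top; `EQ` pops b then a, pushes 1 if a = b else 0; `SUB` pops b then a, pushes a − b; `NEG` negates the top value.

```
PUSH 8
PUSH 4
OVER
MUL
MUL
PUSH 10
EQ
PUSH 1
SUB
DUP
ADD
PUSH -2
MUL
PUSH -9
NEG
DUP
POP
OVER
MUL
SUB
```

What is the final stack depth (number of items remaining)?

PUSH 8   8
PUSH 4   8 4
OVER     8 4 8
MUL      8 32
MUL      256
PUSH 10  256 10
EQ       0
PUSH 1   0 1
SUB      -1
DUP      -1 -1
ADD      -2
PUSH -2  -2 -2
MUL      4
PUSH -9  4 -9
NEG      4 9
DUP      4 9 9
POP      4 9
OVER     4 9 4
MUL      4 36
SUB      -32

1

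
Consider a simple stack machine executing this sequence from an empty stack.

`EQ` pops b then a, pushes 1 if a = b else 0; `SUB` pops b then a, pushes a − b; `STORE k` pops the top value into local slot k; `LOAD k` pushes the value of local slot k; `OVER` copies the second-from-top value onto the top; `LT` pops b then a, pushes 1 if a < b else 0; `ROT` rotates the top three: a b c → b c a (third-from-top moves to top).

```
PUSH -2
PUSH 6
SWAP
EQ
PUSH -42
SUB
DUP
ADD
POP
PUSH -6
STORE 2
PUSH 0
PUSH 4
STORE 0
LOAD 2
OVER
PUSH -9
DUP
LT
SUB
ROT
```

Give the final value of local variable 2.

-6

PUSH -2  -> [-2]
PUSH 6   -> [-2, 6]
SWAP     -> [6, -2]
EQ       -> [0]
PUSH -42 -> [0, -42]
SUB      -> [42]
DUP      -> [42, 42]
ADD      -> [84]
POP      -> []
PUSH -6  -> [-6]
STORE 2  -> []
PUSH 0   -> [0]
PUSH 4   -> [0, 4]
STORE 0  -> [0]
LOAD 2   -> [0, -6]
OVER     -> [0, -6, 0]
PUSH -9  -> [0, -6, 0, -9]
DUP      -> [0, -6, 0, -9, -9]
LT       -> [0, -6, 0, 0]
SUB      -> [0, -6, 0]
ROT      -> [-6, 0, 0]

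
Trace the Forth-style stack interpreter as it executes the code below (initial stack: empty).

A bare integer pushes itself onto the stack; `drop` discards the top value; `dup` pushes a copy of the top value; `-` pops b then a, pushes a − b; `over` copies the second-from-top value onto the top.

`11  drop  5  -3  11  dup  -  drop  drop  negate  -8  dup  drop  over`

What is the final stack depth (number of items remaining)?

11     : [11]
drop   : []
5      : [5]
-3     : [5, -3]
11     : [5, -3, 11]
dup    : [5, -3, 11, 11]
-      : [5, -3, 0]
drop   : [5, -3]
drop   : [5]
negate : [-5]
-8     : [-5, -8]
dup    : [-5, -8, -8]
drop   : [-5, -8]
over   : [-5, -8, -5]

3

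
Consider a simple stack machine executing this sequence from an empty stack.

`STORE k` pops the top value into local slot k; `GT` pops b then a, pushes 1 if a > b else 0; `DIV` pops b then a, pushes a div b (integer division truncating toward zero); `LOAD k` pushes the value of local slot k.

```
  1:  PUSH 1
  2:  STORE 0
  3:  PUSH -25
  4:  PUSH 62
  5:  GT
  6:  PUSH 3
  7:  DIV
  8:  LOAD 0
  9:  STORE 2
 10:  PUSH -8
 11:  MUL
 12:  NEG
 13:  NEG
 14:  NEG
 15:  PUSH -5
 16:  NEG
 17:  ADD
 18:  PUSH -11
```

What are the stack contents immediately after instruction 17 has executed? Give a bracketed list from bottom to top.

[5]

PUSH 1   : 1
STORE 0  : (empty)
PUSH -25 : -25
PUSH 62  : -25 62
GT       : 0
PUSH 3   : 0 3
DIV      : 0
LOAD 0   : 0 1
STORE 2  : 0
PUSH -8  : 0 -8
MUL      : 0
NEG      : 0
NEG      : 0
NEG      : 0
PUSH -5  : 0 -5
NEG      : 0 5
ADD      : 5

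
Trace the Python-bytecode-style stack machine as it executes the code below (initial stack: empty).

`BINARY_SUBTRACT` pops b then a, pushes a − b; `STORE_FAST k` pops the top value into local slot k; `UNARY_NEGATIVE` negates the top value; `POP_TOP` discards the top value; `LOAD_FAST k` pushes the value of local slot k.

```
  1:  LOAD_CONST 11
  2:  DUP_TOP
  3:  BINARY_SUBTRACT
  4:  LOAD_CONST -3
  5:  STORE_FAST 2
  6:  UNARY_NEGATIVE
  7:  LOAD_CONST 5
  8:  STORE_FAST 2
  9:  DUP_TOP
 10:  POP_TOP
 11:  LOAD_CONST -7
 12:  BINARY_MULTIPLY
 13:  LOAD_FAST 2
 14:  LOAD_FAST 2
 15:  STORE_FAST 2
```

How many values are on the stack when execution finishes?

2

LOAD_CONST 11    [11]
DUP_TOP          [11, 11]
BINARY_SUBTRACT  [0]
LOAD_CONST -3    [0, -3]
STORE_FAST 2     [0]
UNARY_NEGATIVE   [0]
LOAD_CONST 5     [0, 5]
STORE_FAST 2     [0]
DUP_TOP          [0, 0]
POP_TOP          [0]
LOAD_CONST -7    [0, -7]
BINARY_MULTIPLY  [0]
LOAD_FAST 2      [0, 5]
LOAD_FAST 2      [0, 5, 5]
STORE_FAST 2     [0, 5]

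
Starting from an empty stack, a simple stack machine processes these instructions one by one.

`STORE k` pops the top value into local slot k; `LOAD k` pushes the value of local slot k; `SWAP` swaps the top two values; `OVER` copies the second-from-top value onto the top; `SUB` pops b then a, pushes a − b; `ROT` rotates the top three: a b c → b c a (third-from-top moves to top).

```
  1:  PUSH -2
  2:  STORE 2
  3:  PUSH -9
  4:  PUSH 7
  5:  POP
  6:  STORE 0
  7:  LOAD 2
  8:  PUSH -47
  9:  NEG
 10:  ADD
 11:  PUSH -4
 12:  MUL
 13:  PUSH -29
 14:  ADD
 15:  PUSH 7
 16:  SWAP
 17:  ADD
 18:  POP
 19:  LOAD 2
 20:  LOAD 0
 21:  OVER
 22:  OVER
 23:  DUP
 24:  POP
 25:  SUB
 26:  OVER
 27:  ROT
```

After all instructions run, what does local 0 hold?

-9

PUSH -2  → [-2]
STORE 2  → []
PUSH -9  → [-9]
PUSH 7   → [-9, 7]
POP      → [-9]
STORE 0  → []
LOAD 2   → [-2]
PUSH -47 → [-2, -47]
NEG      → [-2, 47]
ADD      → [45]
PUSH -4  → [45, -4]
MUL      → [-180]
PUSH -29 → [-180, -29]
ADD      → [-209]
PUSH 7   → [-209, 7]
SWAP     → [7, -209]
ADD      → [-202]
POP      → []
LOAD 2   → [-2]
LOAD 0   → [-2, -9]
OVER     → [-2, -9, -2]
OVER     → [-2, -9, -2, -9]
DUP      → [-2, -9, -2, -9, -9]
POP      → [-2, -9, -2, -9]
SUB      → [-2, -9, 7]
OVER     → [-2, -9, 7, -9]
ROT      → [-2, 7, -9, -9]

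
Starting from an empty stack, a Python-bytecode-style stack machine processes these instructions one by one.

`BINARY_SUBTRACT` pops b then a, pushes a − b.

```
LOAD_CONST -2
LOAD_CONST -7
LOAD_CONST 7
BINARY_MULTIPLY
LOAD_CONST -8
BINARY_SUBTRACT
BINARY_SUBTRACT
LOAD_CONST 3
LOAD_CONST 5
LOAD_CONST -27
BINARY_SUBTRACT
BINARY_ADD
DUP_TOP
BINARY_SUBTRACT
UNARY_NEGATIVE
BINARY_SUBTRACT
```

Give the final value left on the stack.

39

LOAD_CONST -2   → [-2]
LOAD_CONST -7   → [-2, -7]
LOAD_CONST 7    → [-2, -7, 7]
BINARY_MULTIPLY → [-2, -49]
LOAD_CONST -8   → [-2, -49, -8]
BINARY_SUBTRACT → [-2, -41]
BINARY_SUBTRACT → [39]
LOAD_CONST 3    → [39, 3]
LOAD_CONST 5    → [39, 3, 5]
LOAD_CONST -27  → [39, 3, 5, -27]
BINARY_SUBTRACT → [39, 3, 32]
BINARY_ADD      → [39, 35]
DUP_TOP         → [39, 35, 35]
BINARY_SUBTRACT → [39, 0]
UNARY_NEGATIVE  → [39, 0]
BINARY_SUBTRACT → [39]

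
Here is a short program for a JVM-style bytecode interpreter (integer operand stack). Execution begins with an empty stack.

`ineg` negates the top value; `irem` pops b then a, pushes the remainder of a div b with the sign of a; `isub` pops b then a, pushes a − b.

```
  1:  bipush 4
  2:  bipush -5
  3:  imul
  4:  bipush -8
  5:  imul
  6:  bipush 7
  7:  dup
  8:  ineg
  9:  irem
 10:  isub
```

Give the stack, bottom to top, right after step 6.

[160, 7]

bipush 4  -> 4
bipush -5 -> 4 -5
imul      -> -20
bipush -8 -> -20 -8
imul      -> 160
bipush 7  -> 160 7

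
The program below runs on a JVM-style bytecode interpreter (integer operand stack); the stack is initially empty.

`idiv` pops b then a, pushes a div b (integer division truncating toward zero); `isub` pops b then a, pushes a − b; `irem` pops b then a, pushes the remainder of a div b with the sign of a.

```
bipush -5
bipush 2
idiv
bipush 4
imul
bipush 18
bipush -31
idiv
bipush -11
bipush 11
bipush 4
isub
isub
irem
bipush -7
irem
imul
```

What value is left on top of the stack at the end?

bipush -5  → -5
bipush 2   → -5 2
idiv       → -2
bipush 4   → -2 4
imul       → -8
bipush 18  → -8 18
bipush -31 → -8 18 -31
idiv       → -8 0
bipush -11 → -8 0 -11
bipush 11  → -8 0 -11 11
bipush 4   → -8 0 -11 11 4
isub       → -8 0 -11 7
isub       → -8 0 -18
irem       → -8 0
bipush -7  → -8 0 -7
irem       → -8 0
imul       → 0

0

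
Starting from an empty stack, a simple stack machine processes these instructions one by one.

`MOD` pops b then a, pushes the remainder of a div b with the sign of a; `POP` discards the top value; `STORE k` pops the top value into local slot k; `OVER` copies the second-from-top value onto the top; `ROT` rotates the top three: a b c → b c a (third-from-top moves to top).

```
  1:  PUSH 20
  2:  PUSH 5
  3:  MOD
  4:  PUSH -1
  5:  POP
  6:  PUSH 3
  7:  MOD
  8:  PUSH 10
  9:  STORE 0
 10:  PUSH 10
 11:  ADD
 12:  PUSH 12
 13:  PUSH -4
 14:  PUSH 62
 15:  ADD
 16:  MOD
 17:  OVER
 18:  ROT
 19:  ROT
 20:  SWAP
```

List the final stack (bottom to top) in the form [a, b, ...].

PUSH 20 : 20
PUSH 5  : 20 5
MOD     : 0
PUSH -1 : 0 -1
POP     : 0
PUSH 3  : 0 3
MOD     : 0
PUSH 10 : 0 10
STORE 0 : 0
PUSH 10 : 0 10
ADD     : 10
PUSH 12 : 10 12
PUSH -4 : 10 12 -4
PUSH 62 : 10 12 -4 62
ADD     : 10 12 58
MOD     : 10 12
OVER    : 10 12 10
ROT     : 12 10 10
ROT     : 10 10 12
SWAP    : 10 12 10

[10, 12, 10]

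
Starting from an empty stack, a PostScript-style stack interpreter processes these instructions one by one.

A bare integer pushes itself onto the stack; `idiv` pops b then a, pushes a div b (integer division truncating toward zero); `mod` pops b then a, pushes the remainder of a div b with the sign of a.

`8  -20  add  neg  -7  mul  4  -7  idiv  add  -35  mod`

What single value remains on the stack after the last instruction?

-14

8    : 8
-20  : 8 -20
add  : -12
neg  : 12
-7   : 12 -7
mul  : -84
4    : -84 4
-7   : -84 4 -7
idiv : -84 0
add  : -84
-35  : -84 -35
mod  : -14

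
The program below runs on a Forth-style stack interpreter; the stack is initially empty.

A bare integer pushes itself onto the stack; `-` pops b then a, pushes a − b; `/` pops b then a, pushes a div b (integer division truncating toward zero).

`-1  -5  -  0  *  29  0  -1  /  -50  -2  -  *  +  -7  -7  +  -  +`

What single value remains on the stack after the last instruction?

43

-1  -> [-1]
-5  -> [-1, -5]
-   -> [4]
0   -> [4, 0]
*   -> [0]
29  -> [0, 29]
0   -> [0, 29, 0]
-1  -> [0, 29, 0, -1]
/   -> [0, 29, 0]
-50 -> [0, 29, 0, -50]
-2  -> [0, 29, 0, -50, -2]
-   -> [0, 29, 0, -48]
*   -> [0, 29, 0]
+   -> [0, 29]
-7  -> [0, 29, -7]
-7  -> [0, 29, -7, -7]
+   -> [0, 29, -14]
-   -> [0, 43]
+   -> [43]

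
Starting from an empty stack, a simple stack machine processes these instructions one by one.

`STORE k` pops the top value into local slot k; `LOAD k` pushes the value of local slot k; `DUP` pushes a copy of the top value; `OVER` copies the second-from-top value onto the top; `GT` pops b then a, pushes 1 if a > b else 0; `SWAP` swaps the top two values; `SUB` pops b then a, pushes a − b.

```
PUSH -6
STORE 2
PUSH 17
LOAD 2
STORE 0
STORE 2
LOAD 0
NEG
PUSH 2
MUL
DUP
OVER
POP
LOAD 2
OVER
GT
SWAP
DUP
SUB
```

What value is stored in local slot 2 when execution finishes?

PUSH -6 : -6
STORE 2 : (empty)
PUSH 17 : 17
LOAD 2  : 17 -6
STORE 0 : 17
STORE 2 : (empty)
LOAD 0  : -6
NEG     : 6
PUSH 2  : 6 2
MUL     : 12
DUP     : 12 12
OVER    : 12 12 12
POP     : 12 12
LOAD 2  : 12 12 17
OVER    : 12 12 17 12
GT      : 12 12 1
SWAP    : 12 1 12
DUP     : 12 1 12 12
SUB     : 12 1 0

17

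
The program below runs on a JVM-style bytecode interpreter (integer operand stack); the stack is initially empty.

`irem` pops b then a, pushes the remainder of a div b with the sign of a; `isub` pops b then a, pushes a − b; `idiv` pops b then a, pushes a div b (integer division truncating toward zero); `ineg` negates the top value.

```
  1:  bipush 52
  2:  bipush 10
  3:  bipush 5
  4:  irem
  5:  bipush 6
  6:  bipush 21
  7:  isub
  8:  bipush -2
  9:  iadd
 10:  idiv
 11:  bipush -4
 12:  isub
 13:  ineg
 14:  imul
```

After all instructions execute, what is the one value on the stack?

bipush 52 → 52
bipush 10 → 52 10
bipush 5  → 52 10 5
irem      → 52 0
bipush 6  → 52 0 6
bipush 21 → 52 0 6 21
isub      → 52 0 -15
bipush -2 → 52 0 -15 -2
iadd      → 52 0 -17
idiv      → 52 0
bipush -4 → 52 0 -4
isub      → 52 4
ineg      → 52 -4
imul      → -208

-208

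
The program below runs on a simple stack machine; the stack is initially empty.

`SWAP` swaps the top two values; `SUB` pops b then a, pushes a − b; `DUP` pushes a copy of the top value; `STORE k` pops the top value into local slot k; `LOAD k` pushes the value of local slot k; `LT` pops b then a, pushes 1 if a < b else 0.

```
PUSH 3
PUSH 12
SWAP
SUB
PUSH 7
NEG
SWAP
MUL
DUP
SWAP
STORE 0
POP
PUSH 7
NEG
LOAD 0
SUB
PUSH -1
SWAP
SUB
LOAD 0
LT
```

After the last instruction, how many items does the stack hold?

PUSH 3   [3]
PUSH 12  [3, 12]
SWAP     [12, 3]
SUB      [9]
PUSH 7   [9, 7]
NEG      [9, -7]
SWAP     [-7, 9]
MUL      [-63]
DUP      [-63, -63]
SWAP     [-63, -63]
STORE 0  [-63]
POP      []
PUSH 7   [7]
NEG      [-7]
LOAD 0   [-7, -63]
SUB      [56]
PUSH -1  [56, -1]
SWAP     [-1, 56]
SUB      [-57]
LOAD 0   [-57, -63]
LT       [0]

1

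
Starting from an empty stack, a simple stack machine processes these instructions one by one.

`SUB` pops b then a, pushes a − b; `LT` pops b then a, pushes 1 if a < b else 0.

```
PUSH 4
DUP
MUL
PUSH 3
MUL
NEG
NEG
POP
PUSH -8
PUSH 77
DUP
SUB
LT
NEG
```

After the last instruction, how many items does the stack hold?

PUSH 4  → [4]
DUP     → [4, 4]
MUL     → [16]
PUSH 3  → [16, 3]
MUL     → [48]
NEG     → [-48]
NEG     → [48]
POP     → []
PUSH -8 → [-8]
PUSH 77 → [-8, 77]
DUP     → [-8, 77, 77]
SUB     → [-8, 0]
LT      → [1]
NEG     → [-1]

1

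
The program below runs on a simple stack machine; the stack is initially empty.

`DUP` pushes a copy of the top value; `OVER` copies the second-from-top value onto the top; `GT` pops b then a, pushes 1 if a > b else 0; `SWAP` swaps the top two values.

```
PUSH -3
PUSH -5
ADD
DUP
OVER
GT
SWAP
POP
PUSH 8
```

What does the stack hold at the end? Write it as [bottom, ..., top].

[0, 8]

PUSH -3 : [-3]
PUSH -5 : [-3, -5]
ADD     : [-8]
DUP     : [-8, -8]
OVER    : [-8, -8, -8]
GT      : [-8, 0]
SWAP    : [0, -8]
POP     : [0]
PUSH 8  : [0, 8]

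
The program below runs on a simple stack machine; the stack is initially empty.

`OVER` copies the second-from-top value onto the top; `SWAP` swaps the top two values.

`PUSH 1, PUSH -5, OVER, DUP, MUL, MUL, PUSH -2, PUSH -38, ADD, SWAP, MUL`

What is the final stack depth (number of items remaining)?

2

PUSH 1   : 1
PUSH -5  : 1 -5
OVER     : 1 -5 1
DUP      : 1 -5 1 1
MUL      : 1 -5 1
MUL      : 1 -5
PUSH -2  : 1 -5 -2
PUSH -38 : 1 -5 -2 -38
ADD      : 1 -5 -40
SWAP     : 1 -40 -5
MUL      : 1 200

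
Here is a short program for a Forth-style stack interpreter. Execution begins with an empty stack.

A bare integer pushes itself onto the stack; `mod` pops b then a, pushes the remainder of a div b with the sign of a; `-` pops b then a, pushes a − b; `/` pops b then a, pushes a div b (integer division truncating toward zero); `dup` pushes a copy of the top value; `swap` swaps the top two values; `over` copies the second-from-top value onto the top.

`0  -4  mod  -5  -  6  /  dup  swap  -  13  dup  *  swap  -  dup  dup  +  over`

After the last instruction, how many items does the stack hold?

0    → [0]
-4   → [0, -4]
mod  → [0]
-5   → [0, -5]
-    → [5]
6    → [5, 6]
/    → [0]
dup  → [0, 0]
swap → [0, 0]
-    → [0]
13   → [0, 13]
dup  → [0, 13, 13]
*    → [0, 169]
swap → [169, 0]
-    → [169]
dup  → [169, 169]
dup  → [169, 169, 169]
+    → [169, 338]
over → [169, 338, 169]

3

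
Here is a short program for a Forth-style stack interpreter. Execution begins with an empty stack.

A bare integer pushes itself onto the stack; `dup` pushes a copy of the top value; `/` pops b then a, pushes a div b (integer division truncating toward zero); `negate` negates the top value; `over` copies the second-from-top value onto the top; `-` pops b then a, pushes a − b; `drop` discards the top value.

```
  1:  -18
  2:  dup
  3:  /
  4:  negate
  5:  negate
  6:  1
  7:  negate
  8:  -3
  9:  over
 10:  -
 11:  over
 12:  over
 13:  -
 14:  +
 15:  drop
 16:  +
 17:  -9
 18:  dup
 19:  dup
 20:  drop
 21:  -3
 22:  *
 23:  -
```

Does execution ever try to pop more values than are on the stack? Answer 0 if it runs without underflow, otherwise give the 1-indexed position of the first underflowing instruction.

0

-18    : [-18]
dup    : [-18, -18]
/      : [1]
negate : [-1]
negate : [1]
1      : [1, 1]
negate : [1, -1]
-3     : [1, -1, -3]
over   : [1, -1, -3, -1]
-      : [1, -1, -2]
over   : [1, -1, -2, -1]
over   : [1, -1, -2, -1, -2]
-      : [1, -1, -2, 1]
+      : [1, -1, -1]
drop   : [1, -1]
+      : [0]
-9     : [0, -9]
dup    : [0, -9, -9]
dup    : [0, -9, -9, -9]
drop   : [0, -9, -9]
-3     : [0, -9, -9, -3]
*      : [0, -9, 27]
-      : [0, -36]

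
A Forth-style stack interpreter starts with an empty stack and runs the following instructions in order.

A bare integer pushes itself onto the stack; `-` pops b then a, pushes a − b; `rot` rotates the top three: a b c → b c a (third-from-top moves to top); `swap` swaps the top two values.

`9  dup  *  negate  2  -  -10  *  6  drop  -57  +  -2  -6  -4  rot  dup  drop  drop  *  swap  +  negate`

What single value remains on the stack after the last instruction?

-797

9      : 9
dup    : 9 9
*      : 81
negate : -81
2      : -81 2
-      : -83
-10    : -83 -10
*      : 830
6      : 830 6
drop   : 830
-57    : 830 -57
+      : 773
-2     : 773 -2
-6     : 773 -2 -6
-4     : 773 -2 -6 -4
rot    : 773 -6 -4 -2
dup    : 773 -6 -4 -2 -2
drop   : 773 -6 -4 -2
drop   : 773 -6 -4
*      : 773 24
swap   : 24 773
+      : 797
negate : -797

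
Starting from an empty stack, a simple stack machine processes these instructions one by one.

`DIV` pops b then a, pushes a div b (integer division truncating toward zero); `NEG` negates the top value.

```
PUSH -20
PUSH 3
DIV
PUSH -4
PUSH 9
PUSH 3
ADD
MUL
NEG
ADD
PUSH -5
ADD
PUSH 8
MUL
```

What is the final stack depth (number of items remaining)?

1

PUSH -20  -20
PUSH 3    -20 3
DIV       -6
PUSH -4   -6 -4
PUSH 9    -6 -4 9
PUSH 3    -6 -4 9 3
ADD       -6 -4 12
MUL       -6 -48
NEG       -6 48
ADD       42
PUSH -5   42 -5
ADD       37
PUSH 8    37 8
MUL       296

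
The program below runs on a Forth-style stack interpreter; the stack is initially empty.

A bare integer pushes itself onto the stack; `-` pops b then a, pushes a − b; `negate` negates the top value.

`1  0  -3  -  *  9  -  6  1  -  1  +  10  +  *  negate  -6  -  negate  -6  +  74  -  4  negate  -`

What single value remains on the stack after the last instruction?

-178

1      → 1
0      → 1 0
-3     → 1 0 -3
-      → 1 3
*      → 3
9      → 3 9
-      → -6
6      → -6 6
1      → -6 6 1
-      → -6 5
1      → -6 5 1
+      → -6 6
10     → -6 6 10
+      → -6 16
*      → -96
negate → 96
-6     → 96 -6
-      → 102
negate → -102
-6     → -102 -6
+      → -108
74     → -108 74
-      → -182
4      → -182 4
negate → -182 -4
-      → -178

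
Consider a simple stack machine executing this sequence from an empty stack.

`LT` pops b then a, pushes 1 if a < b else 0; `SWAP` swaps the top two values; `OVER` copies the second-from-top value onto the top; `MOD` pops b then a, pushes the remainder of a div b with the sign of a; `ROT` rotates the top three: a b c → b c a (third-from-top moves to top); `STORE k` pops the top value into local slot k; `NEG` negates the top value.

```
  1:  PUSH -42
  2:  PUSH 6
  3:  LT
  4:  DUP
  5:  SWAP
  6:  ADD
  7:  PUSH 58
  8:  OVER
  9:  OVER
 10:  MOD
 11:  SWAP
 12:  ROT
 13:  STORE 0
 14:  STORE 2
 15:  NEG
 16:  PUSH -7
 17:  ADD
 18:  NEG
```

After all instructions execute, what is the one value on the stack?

9

PUSH -42 -> [-42]
PUSH 6   -> [-42, 6]
LT       -> [1]
DUP      -> [1, 1]
SWAP     -> [1, 1]
ADD      -> [2]
PUSH 58  -> [2, 58]
OVER     -> [2, 58, 2]
OVER     -> [2, 58, 2, 58]
MOD      -> [2, 58, 2]
SWAP     -> [2, 2, 58]
ROT      -> [2, 58, 2]
STORE 0  -> [2, 58]
STORE 2  -> [2]
NEG      -> [-2]
PUSH -7  -> [-2, -7]
ADD      -> [-9]
NEG      -> [9]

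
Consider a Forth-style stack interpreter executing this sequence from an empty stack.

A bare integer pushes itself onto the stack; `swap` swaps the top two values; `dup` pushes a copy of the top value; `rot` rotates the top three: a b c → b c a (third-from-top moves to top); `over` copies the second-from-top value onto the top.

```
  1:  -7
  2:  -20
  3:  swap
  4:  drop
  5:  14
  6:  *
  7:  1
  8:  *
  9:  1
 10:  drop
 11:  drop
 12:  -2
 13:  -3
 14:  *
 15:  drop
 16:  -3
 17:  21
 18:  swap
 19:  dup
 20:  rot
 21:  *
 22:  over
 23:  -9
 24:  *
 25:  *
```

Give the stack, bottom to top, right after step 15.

-7   -> -7
-20  -> -7 -20
swap -> -20 -7
drop -> -20
14   -> -20 14
*    -> -280
1    -> -280 1
*    -> -280
1    -> -280 1
drop -> -280
drop -> (empty)
-2   -> -2
-3   -> -2 -3
*    -> 6
drop -> (empty)

[]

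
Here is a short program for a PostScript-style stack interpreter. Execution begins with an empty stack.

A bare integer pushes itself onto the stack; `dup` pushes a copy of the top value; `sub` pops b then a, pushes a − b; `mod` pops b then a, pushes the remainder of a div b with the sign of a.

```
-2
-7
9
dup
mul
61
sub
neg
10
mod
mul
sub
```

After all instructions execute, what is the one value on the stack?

-2

-2   [-2]
-7   [-2, -7]
9    [-2, -7, 9]
dup  [-2, -7, 9, 9]
mul  [-2, -7, 81]
61   [-2, -7, 81, 61]
sub  [-2, -7, 20]
neg  [-2, -7, -20]
10   [-2, -7, -20, 10]
mod  [-2, -7, 0]
mul  [-2, 0]
sub  [-2]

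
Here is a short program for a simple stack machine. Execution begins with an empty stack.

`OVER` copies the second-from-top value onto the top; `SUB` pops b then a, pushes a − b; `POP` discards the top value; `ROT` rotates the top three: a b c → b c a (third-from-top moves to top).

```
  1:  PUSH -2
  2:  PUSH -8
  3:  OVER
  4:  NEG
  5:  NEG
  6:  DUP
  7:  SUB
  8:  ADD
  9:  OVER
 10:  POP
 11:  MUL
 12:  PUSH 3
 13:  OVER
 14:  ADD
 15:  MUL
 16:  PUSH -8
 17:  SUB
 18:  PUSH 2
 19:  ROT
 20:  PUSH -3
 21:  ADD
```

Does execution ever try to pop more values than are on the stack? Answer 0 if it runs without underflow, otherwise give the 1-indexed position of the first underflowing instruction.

PUSH -2 → -2
PUSH -8 → -2 -8
OVER    → -2 -8 -2
NEG     → -2 -8 2
NEG     → -2 -8 -2
DUP     → -2 -8 -2 -2
SUB     → -2 -8 0
ADD     → -2 -8
OVER    → -2 -8 -2
POP     → -2 -8
MUL     → 16
PUSH 3  → 16 3
OVER    → 16 3 16
ADD     → 16 19
MUL     → 304
PUSH -8 → 304 -8
SUB     → 312
PUSH 2  → 312 2
ROT  — needs 3 operands, stack has 2 → underflow

19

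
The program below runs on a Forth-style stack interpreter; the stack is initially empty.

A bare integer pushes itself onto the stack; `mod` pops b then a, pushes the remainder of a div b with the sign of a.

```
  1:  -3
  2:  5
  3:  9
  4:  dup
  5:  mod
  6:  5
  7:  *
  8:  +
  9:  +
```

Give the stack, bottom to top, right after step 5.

[-3, 5, 0]

-3  → [-3]
5   → [-3, 5]
9   → [-3, 5, 9]
dup → [-3, 5, 9, 9]
mod → [-3, 5, 0]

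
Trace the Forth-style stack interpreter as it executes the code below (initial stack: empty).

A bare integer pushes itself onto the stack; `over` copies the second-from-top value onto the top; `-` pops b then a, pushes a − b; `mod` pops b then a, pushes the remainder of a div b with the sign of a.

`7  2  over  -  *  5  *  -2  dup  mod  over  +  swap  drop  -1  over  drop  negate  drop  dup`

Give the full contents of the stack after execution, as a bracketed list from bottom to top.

[-175, -175]

7      → 7
2      → 7 2
over   → 7 2 7
-      → 7 -5
*      → -35
5      → -35 5
*      → -175
-2     → -175 -2
dup    → -175 -2 -2
mod    → -175 0
over   → -175 0 -175
+      → -175 -175
swap   → -175 -175
drop   → -175
-1     → -175 -1
over   → -175 -1 -175
drop   → -175 -1
negate → -175 1
drop   → -175
dup    → -175 -175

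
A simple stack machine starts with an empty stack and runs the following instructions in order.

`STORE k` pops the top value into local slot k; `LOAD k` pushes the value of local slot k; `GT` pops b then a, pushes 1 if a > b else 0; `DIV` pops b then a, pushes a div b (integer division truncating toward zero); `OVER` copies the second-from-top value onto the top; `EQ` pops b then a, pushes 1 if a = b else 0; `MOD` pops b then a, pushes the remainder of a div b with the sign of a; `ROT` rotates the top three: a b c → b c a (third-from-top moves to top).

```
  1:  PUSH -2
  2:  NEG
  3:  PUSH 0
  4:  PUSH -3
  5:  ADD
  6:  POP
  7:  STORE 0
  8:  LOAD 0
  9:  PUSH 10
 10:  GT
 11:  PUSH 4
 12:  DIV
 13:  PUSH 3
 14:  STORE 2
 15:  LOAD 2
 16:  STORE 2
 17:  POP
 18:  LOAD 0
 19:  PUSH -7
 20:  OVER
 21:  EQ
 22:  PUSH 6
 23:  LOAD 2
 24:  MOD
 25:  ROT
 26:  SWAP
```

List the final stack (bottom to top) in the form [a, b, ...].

[0, 2, 0]

PUSH -2 -> -2
NEG     -> 2
PUSH 0  -> 2 0
PUSH -3 -> 2 0 -3
ADD     -> 2 -3
POP     -> 2
STORE 0 -> (empty)
LOAD 0  -> 2
PUSH 10 -> 2 10
GT      -> 0
PUSH 4  -> 0 4
DIV     -> 0
PUSH 3  -> 0 3
STORE 2 -> 0
LOAD 2  -> 0 3
STORE 2 -> 0
POP     -> (empty)
LOAD 0  -> 2
PUSH -7 -> 2 -7
OVER    -> 2 -7 2
EQ      -> 2 0
PUSH 6  -> 2 0 6
LOAD 2  -> 2 0 6 3
MOD     -> 2 0 0
ROT     -> 0 0 2
SWAP    -> 0 2 0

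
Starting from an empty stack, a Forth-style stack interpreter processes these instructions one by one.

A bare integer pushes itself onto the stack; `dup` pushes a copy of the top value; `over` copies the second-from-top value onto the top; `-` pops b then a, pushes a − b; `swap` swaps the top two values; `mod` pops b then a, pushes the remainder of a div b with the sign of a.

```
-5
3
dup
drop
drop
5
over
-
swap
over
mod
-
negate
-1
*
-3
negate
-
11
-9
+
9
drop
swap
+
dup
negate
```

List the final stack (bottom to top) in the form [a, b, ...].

[14, -14]

-5     → -5
3      → -5 3
dup    → -5 3 3
drop   → -5 3
drop   → -5
5      → -5 5
over   → -5 5 -5
-      → -5 10
swap   → 10 -5
over   → 10 -5 10
mod    → 10 -5
-      → 15
negate → -15
-1     → -15 -1
*      → 15
-3     → 15 -3
negate → 15 3
-      → 12
11     → 12 11
-9     → 12 11 -9
+      → 12 2
9      → 12 2 9
drop   → 12 2
swap   → 2 12
+      → 14
dup    → 14 14
negate → 14 -14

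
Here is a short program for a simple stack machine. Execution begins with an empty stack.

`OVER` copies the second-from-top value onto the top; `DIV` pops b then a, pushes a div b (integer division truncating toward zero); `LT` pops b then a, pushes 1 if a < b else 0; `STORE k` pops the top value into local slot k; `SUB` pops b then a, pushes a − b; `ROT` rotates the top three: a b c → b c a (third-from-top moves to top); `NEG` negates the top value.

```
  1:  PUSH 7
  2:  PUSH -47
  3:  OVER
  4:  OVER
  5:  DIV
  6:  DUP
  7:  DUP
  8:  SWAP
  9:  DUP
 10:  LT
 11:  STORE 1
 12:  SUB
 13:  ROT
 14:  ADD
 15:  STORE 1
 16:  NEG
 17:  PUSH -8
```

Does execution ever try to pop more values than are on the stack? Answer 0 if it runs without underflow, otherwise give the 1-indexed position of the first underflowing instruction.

0

PUSH 7    7
PUSH -47  7 -47
OVER      7 -47 7
OVER      7 -47 7 -47
DIV       7 -47 0
DUP       7 -47 0 0
DUP       7 -47 0 0 0
SWAP      7 -47 0 0 0
DUP       7 -47 0 0 0 0
LT        7 -47 0 0 0
STORE 1   7 -47 0 0
SUB       7 -47 0
ROT       -47 0 7
ADD       -47 7
STORE 1   -47
NEG       47
PUSH -8   47 -8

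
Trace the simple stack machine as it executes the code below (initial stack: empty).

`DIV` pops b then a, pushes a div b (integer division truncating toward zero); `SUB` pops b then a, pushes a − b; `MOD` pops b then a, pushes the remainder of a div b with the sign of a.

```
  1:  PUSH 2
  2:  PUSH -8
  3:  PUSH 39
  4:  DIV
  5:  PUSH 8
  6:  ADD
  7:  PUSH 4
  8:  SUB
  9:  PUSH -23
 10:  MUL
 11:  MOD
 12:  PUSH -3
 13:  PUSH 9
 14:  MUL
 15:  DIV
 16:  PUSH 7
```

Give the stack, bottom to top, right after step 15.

[0]

PUSH 2    2
PUSH -8   2 -8
PUSH 39   2 -8 39
DIV       2 0
PUSH 8    2 0 8
ADD       2 8
PUSH 4    2 8 4
SUB       2 4
PUSH -23  2 4 -23
MUL       2 -92
MOD       2
PUSH -3   2 -3
PUSH 9    2 -3 9
MUL       2 -27
DIV       0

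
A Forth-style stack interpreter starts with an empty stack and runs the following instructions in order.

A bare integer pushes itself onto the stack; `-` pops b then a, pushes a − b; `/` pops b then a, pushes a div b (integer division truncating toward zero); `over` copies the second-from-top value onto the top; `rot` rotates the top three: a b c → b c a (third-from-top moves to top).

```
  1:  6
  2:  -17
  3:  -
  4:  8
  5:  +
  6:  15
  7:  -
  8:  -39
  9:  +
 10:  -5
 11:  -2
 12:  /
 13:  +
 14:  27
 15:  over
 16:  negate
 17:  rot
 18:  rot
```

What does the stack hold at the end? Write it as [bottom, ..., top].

[21, -21, 27]

6       6
-17     6 -17
-       23
8       23 8
+       31
15      31 15
-       16
-39     16 -39
+       -23
-5      -23 -5
-2      -23 -5 -2
/       -23 2
+       -21
27      -21 27
over    -21 27 -21
negate  -21 27 21
rot     27 21 -21
rot     21 -21 27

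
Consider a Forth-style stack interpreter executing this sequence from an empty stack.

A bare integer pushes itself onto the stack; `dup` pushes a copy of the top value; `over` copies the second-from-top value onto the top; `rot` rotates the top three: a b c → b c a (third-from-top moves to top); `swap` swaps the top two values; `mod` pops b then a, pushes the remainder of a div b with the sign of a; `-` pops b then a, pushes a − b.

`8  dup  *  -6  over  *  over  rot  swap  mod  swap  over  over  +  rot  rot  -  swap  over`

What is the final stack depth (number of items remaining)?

8    → [8]
dup  → [8, 8]
*    → [64]
-6   → [64, -6]
over → [64, -6, 64]
*    → [64, -384]
over → [64, -384, 64]
rot  → [-384, 64, 64]
swap → [-384, 64, 64]
mod  → [-384, 0]
swap → [0, -384]
over → [0, -384, 0]
over → [0, -384, 0, -384]
+    → [0, -384, -384]
rot  → [-384, -384, 0]
rot  → [-384, 0, -384]
-    → [-384, 384]
swap → [384, -384]
over → [384, -384, 384]

3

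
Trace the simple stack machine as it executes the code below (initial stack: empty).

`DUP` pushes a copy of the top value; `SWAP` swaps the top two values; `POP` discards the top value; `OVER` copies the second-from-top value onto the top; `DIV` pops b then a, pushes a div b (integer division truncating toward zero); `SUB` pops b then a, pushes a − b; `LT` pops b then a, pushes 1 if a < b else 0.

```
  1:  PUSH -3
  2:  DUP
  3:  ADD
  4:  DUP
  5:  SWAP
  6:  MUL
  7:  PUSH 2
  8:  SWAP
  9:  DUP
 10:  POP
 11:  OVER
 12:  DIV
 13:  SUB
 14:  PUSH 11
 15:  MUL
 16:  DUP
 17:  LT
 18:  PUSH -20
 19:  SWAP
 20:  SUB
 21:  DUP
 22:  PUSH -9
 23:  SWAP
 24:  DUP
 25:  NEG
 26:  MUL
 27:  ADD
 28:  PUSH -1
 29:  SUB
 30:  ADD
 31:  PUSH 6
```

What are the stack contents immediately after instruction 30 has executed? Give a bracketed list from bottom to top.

PUSH -3  : [-3]
DUP      : [-3, -3]
ADD      : [-6]
DUP      : [-6, -6]
SWAP     : [-6, -6]
MUL      : [36]
PUSH 2   : [36, 2]
SWAP     : [2, 36]
DUP      : [2, 36, 36]
POP      : [2, 36]
OVER     : [2, 36, 2]
DIV      : [2, 18]
SUB      : [-16]
PUSH 11  : [-16, 11]
MUL      : [-176]
DUP      : [-176, -176]
LT       : [0]
PUSH -20 : [0, -20]
SWAP     : [-20, 0]
SUB      : [-20]
DUP      : [-20, -20]
PUSH -9  : [-20, -20, -9]
SWAP     : [-20, -9, -20]
DUP      : [-20, -9, -20, -20]
NEG      : [-20, -9, -20, 20]
MUL      : [-20, -9, -400]
ADD      : [-20, -409]
PUSH -1  : [-20, -409, -1]
SUB      : [-20, -408]
ADD      : [-428]

[-428]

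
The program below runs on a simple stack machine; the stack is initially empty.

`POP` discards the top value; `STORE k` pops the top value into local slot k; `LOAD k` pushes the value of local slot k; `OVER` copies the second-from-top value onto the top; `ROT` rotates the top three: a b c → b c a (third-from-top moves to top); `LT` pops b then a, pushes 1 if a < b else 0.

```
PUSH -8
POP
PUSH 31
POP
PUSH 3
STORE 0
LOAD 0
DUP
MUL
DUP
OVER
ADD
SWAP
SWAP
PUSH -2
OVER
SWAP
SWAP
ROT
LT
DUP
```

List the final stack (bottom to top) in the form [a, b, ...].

[9, -2, 0, 0]

PUSH -8 -> -8
POP     -> (empty)
PUSH 31 -> 31
POP     -> (empty)
PUSH 3  -> 3
STORE 0 -> (empty)
LOAD 0  -> 3
DUP     -> 3 3
MUL     -> 9
DUP     -> 9 9
OVER    -> 9 9 9
ADD     -> 9 18
SWAP    -> 18 9
SWAP    -> 9 18
PUSH -2 -> 9 18 -2
OVER    -> 9 18 -2 18
SWAP    -> 9 18 18 -2
SWAP    -> 9 18 -2 18
ROT     -> 9 -2 18 18
LT      -> 9 -2 0
DUP     -> 9 -2 0 0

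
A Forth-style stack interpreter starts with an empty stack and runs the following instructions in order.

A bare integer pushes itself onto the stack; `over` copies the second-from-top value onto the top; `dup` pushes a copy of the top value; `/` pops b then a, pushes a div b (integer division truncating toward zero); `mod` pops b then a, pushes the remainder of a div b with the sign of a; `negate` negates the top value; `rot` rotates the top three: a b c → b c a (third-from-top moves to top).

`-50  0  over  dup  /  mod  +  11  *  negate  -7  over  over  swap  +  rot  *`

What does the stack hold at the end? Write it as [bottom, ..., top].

[-7, 298650]

-50    → [-50]
0      → [-50, 0]
over   → [-50, 0, -50]
dup    → [-50, 0, -50, -50]
/      → [-50, 0, 1]
mod    → [-50, 0]
+      → [-50]
11     → [-50, 11]
*      → [-550]
negate → [550]
-7     → [550, -7]
over   → [550, -7, 550]
over   → [550, -7, 550, -7]
swap   → [550, -7, -7, 550]
+      → [550, -7, 543]
rot    → [-7, 543, 550]
*      → [-7, 298650]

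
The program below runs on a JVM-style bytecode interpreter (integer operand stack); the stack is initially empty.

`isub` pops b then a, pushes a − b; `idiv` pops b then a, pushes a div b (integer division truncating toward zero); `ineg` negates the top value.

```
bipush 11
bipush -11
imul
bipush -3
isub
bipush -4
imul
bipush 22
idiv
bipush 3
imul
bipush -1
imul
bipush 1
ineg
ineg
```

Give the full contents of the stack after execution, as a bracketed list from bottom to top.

bipush 11  -> 11
bipush -11 -> 11 -11
imul       -> -121
bipush -3  -> -121 -3
isub       -> -118
bipush -4  -> -118 -4
imul       -> 472
bipush 22  -> 472 22
idiv       -> 21
bipush 3   -> 21 3
imul       -> 63
bipush -1  -> 63 -1
imul       -> -63
bipush 1   -> -63 1
ineg       -> -63 -1
ineg       -> -63 1

[-63, 1]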